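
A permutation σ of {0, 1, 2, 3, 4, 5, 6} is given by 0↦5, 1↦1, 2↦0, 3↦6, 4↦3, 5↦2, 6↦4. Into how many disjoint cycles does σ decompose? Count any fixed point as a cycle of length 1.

Cycle decomposition: (0 5 2) (1) (3 6 4).
3 cycles.

3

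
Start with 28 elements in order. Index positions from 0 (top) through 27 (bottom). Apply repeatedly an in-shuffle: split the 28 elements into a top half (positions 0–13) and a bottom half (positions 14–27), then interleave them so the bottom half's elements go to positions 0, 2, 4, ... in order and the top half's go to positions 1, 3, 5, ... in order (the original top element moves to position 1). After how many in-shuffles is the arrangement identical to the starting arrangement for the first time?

28

The in-shuffle permutes the 28 positions with cycle lengths [28].
Every element is home exactly when every cycle has completed a whole number of laps, i.e. after lcm(28) = 28 in-shuffles.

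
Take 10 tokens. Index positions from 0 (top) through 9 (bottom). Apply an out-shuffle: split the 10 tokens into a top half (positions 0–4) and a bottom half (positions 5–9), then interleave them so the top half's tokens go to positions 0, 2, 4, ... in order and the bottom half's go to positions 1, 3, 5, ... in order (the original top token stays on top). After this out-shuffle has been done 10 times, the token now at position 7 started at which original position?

1

Work backwards from position 7, undoing one out-shuffle at a time:
7 ← 8 ← 4 ← 2 ← 1 ← 5 ← 7 ← 8 ← 4 ← 2 ← 1
So the token now at position 7 started at position 1.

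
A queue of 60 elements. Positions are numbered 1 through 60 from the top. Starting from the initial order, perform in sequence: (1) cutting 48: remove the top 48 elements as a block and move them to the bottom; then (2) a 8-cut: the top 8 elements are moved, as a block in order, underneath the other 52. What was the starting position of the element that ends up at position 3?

59

Undo the operations in reverse order, starting from position 3:
  undo op 2 (cut 8): 3 ← 11
  undo op 1 (cut 48): 11 ← 59
So the element at position 3 came from original position 59.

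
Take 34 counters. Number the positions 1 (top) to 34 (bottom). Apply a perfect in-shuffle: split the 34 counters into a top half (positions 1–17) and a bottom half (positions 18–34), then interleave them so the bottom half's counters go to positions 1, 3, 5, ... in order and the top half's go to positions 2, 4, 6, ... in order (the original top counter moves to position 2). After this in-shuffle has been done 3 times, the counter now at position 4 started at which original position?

Work backwards from position 4, undoing one in-shuffle at a time:
4 ← 2 ← 1 ← 18
So the counter now at position 4 started at position 18.

18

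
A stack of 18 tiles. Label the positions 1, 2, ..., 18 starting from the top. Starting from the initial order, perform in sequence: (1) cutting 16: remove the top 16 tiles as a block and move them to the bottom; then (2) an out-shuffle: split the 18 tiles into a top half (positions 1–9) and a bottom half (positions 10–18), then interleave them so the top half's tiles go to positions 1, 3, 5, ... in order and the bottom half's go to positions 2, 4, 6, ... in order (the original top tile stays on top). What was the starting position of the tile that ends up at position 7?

Undo the operations in reverse order, starting from position 7:
  undo op 2 (out-shuffle, from top half): 7 ← 4
  undo op 1 (cut 16): 4 ← 2
So the tile at position 7 came from original position 2.

2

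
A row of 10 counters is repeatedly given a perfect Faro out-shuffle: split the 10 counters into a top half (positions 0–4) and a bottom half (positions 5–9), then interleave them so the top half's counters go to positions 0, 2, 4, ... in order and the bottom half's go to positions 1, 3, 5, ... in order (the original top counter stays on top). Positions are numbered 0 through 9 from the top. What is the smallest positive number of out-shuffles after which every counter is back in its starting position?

6

The out-shuffle permutes the 10 positions with cycle lengths [1, 1, 2, 6].
Every counter is home exactly when every cycle has completed a whole number of laps, i.e. after lcm(1, 2, 6) = 6 out-shuffles.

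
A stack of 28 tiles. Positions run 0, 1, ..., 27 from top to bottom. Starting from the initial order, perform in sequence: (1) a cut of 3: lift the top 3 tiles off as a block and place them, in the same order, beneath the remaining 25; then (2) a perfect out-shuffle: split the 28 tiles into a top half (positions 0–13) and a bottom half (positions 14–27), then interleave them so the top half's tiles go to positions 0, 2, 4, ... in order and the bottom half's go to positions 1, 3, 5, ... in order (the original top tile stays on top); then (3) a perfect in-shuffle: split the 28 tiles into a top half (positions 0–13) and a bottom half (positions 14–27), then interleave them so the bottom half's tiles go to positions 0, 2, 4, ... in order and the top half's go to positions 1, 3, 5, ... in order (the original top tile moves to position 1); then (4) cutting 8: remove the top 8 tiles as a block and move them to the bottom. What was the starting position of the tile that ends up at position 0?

Undo the operations in reverse order, starting from position 0:
  undo op 4 (cut 8): 0 ← 8
  undo op 3 (in-shuffle, from bottom half): 8 ← 18
  undo op 2 (out-shuffle, from top half): 18 ← 9
  undo op 1 (cut 3): 9 ← 12
So the tile at position 0 came from original position 12.

12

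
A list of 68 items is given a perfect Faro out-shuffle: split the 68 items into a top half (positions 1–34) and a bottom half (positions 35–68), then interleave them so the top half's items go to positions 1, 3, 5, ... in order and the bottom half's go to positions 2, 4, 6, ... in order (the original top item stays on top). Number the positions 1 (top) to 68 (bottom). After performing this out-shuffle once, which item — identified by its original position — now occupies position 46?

Work backwards from position 46, undoing one out-shuffle at a time:
46 ← 57
So the item now at position 46 started at position 57.

57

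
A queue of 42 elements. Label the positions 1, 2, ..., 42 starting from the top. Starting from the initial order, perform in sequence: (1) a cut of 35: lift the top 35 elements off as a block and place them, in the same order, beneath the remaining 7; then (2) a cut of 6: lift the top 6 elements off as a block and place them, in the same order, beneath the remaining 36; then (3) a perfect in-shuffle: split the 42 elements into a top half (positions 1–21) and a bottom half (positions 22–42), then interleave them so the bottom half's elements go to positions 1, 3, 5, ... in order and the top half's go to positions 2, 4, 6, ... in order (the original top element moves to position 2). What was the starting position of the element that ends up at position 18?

8

Undo the operations in reverse order, starting from position 18:
  undo op 3 (in-shuffle, from top half): 18 ← 9
  undo op 2 (cut 6): 9 ← 15
  undo op 1 (cut 35): 15 ← 8
So the element at position 18 came from original position 8.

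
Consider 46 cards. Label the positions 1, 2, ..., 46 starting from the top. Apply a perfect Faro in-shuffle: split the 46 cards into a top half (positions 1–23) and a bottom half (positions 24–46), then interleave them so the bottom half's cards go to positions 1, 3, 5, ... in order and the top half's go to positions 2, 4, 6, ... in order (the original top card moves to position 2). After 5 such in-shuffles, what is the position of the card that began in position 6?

Track the card's position through each in-shuffle:
6 → 12 → 24 → 1 → 2 → 4

4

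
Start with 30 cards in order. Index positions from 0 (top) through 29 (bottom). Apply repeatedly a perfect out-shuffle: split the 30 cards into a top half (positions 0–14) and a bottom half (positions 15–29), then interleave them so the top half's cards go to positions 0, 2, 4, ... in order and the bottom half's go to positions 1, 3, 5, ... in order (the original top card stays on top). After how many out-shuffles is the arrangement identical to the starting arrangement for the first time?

28

The out-shuffle permutes the 30 positions with cycle lengths [1, 1, 28].
Every card is home exactly when every cycle has completed a whole number of laps, i.e. after lcm(1, 28) = 28 out-shuffles.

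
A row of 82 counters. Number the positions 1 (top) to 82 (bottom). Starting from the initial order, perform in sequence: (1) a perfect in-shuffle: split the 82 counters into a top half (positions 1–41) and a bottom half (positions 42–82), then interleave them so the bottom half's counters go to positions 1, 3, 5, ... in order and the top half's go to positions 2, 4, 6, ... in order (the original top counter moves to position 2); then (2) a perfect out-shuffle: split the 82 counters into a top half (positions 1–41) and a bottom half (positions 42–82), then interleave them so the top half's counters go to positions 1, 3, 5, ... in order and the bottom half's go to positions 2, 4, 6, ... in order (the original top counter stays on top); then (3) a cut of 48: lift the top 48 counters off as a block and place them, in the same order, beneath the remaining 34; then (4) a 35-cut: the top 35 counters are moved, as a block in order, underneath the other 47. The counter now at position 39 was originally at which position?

Undo the operations in reverse order, starting from position 39:
  undo op 4 (cut 35): 39 ← 74
  undo op 3 (cut 48): 74 ← 40
  undo op 2 (out-shuffle, from bottom half): 40 ← 61
  undo op 1 (in-shuffle, from bottom half): 61 ← 72
So the counter at position 39 came from original position 72.

72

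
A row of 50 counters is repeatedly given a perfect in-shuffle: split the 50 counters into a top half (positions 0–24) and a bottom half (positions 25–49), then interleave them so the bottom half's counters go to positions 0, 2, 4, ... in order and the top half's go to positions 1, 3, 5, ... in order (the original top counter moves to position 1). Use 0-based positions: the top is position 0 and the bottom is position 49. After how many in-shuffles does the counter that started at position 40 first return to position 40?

Follow position 40 under repeated in-shuffles:
40 → 30 → 10 → 21 → 43 → 36 → 22 → 45 → 40
It first returns after 8 in-shuffles.

8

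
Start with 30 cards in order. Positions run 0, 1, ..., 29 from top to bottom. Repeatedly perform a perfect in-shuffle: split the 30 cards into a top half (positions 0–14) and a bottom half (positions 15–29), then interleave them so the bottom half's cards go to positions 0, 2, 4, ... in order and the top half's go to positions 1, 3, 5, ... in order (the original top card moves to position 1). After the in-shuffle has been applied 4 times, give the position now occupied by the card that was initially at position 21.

Track the card's position through each in-shuffle:
21 → 12 → 25 → 20 → 10

10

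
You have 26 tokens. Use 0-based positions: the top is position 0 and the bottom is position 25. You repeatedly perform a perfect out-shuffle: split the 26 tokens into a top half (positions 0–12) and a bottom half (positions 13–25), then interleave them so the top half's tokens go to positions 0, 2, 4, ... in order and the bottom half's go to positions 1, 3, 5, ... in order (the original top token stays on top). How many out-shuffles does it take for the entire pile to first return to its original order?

20

The out-shuffle permutes the 26 positions with cycle lengths [1, 1, 4, 20].
Every token is home exactly when every cycle has completed a whole number of laps, i.e. after lcm(1, 4, 20) = 20 out-shuffles.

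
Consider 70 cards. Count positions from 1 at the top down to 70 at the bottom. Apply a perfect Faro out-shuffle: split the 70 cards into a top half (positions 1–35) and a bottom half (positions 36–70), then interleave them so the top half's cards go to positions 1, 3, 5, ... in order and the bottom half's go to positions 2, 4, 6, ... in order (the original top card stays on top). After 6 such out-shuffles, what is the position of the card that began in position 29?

Track the card's position through each out-shuffle:
29 → 57 → 44 → 18 → 35 → 69 → 68

68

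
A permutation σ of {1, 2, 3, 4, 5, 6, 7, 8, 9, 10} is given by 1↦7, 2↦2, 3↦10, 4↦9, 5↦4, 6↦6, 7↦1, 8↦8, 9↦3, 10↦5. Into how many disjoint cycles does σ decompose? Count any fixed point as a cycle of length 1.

5

Cycle decomposition: (1 7) (2) (3 10 5 4 9) (6) (8).
5 cycles.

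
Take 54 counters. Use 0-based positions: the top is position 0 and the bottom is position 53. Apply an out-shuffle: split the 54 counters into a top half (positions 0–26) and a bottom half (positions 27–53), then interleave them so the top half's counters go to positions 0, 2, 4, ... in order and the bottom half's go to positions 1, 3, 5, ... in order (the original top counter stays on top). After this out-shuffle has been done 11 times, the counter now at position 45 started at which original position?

Work backwards from position 45, undoing one out-shuffle at a time:
45 ← 49 ← 51 ← 52 ← 26 ← 13 ← 33 ← 43 ← 48 ← 24 ← 12 ← 6
So the counter now at position 45 started at position 6.

6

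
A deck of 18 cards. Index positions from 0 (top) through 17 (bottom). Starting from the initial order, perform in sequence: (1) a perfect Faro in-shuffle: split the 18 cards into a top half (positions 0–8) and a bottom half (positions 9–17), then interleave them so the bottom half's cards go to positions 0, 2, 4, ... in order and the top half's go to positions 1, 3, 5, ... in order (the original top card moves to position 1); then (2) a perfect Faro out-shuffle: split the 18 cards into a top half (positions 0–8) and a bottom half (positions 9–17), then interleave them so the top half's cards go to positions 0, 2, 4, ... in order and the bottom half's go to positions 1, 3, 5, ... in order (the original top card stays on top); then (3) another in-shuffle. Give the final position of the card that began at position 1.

Track the card from position 1 forward through each operation:
  after op 1 (in-shuffle): 1 → 3
  after op 2 (out-shuffle): 3 → 6
  after op 3 (in-shuffle): 6 → 13

13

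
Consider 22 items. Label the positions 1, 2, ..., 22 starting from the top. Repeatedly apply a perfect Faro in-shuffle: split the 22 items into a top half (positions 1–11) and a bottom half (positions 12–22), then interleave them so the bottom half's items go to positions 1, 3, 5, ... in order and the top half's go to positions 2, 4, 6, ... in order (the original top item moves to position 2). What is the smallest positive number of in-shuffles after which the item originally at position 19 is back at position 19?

Follow position 19 under repeated in-shuffles:
19 → 15 → 7 → 14 → 5 → 10 → 20 → 17 → 11 → 22 → 21 → 19
It first returns after 11 in-shuffles.

11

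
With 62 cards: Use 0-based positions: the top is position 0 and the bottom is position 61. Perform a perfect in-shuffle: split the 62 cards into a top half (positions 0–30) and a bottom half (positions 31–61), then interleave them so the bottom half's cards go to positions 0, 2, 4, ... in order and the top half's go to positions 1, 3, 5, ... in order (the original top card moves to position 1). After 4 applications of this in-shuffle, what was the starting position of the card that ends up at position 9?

39

Work backwards from position 9, undoing one in-shuffle at a time:
9 ← 4 ← 33 ← 16 ← 39
So the card now at position 9 started at position 39.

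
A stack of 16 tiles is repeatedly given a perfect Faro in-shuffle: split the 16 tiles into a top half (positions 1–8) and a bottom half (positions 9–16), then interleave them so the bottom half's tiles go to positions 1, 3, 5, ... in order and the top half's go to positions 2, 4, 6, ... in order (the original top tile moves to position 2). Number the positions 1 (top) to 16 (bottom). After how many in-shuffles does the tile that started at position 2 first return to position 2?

8

Follow position 2 under repeated in-shuffles:
2 → 4 → 8 → 16 → 15 → 13 → 9 → 1 → 2
It first returns after 8 in-shuffles.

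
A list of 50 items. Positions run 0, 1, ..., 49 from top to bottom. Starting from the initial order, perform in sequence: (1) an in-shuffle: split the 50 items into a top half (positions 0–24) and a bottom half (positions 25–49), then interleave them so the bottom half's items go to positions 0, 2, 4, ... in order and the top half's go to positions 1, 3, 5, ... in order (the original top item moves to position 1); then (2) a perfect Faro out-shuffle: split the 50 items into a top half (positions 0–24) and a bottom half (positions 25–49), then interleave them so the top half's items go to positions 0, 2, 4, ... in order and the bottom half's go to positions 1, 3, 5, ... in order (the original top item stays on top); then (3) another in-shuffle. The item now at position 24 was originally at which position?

21

Undo the operations in reverse order, starting from position 24:
  undo op 3 (in-shuffle, from bottom half): 24 ← 37
  undo op 2 (out-shuffle, from bottom half): 37 ← 43
  undo op 1 (in-shuffle, from top half): 43 ← 21
So the item at position 24 came from original position 21.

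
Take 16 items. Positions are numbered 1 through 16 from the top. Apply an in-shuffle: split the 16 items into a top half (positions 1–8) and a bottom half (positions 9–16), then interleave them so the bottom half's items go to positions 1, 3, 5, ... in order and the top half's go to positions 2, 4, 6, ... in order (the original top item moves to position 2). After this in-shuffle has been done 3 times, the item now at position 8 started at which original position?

Work backwards from position 8, undoing one in-shuffle at a time:
8 ← 4 ← 2 ← 1
So the item now at position 8 started at position 1.

1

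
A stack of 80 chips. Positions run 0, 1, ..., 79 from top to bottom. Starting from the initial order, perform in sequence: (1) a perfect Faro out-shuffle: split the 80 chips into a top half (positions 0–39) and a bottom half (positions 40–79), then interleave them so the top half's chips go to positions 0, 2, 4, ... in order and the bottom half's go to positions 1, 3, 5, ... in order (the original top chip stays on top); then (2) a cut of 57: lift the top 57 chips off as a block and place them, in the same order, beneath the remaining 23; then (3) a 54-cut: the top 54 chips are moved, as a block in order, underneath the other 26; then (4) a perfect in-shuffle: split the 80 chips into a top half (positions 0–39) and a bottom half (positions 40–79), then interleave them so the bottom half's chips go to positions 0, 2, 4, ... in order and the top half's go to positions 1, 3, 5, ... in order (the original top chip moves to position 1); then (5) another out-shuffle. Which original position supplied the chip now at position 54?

Undo the operations in reverse order, starting from position 54:
  undo op 5 (out-shuffle, from top half): 54 ← 27
  undo op 4 (in-shuffle, from top half): 27 ← 13
  undo op 3 (cut 54): 13 ← 67
  undo op 2 (cut 57): 67 ← 44
  undo op 1 (out-shuffle, from top half): 44 ← 22
So the chip at position 54 came from original position 22.

22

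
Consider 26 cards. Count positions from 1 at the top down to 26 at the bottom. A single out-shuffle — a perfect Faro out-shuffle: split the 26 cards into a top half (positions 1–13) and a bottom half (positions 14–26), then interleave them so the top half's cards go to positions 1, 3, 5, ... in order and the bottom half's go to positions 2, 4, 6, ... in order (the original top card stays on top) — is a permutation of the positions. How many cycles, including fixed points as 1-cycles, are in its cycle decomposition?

Trace each unvisited position around until it returns:
(1) (2 3 5 9 17 8 ... len 20) (6 11 21 16) (26)
4 cycles in total.

4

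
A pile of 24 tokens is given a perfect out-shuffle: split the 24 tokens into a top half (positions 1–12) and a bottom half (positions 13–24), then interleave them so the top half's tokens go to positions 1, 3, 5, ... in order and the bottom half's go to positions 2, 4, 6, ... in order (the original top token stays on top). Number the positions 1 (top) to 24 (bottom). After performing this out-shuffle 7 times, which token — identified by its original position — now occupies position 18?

20

Work backwards from position 18, undoing one out-shuffle at a time:
18 ← 21 ← 11 ← 6 ← 15 ← 8 ← 16 ← 20
So the token now at position 18 started at position 20.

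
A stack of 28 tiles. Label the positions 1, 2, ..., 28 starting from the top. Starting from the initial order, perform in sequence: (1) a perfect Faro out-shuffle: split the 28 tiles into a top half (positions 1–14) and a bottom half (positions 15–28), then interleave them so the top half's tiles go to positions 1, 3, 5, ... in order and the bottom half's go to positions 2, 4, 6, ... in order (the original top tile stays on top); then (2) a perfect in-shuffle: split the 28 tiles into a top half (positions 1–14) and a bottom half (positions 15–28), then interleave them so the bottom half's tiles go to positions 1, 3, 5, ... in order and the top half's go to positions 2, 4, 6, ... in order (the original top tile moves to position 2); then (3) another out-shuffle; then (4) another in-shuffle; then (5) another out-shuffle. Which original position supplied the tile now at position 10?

7

Undo the operations in reverse order, starting from position 10:
  undo op 5 (out-shuffle, from bottom half): 10 ← 19
  undo op 4 (in-shuffle, from bottom half): 19 ← 24
  undo op 3 (out-shuffle, from bottom half): 24 ← 26
  undo op 2 (in-shuffle, from top half): 26 ← 13
  undo op 1 (out-shuffle, from top half): 13 ← 7
So the tile at position 10 came from original position 7.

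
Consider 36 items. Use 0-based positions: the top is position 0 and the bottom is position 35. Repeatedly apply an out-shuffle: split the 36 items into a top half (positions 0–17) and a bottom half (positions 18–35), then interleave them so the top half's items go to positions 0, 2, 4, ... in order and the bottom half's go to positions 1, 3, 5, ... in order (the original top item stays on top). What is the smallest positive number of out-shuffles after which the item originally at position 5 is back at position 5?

Follow position 5 under repeated out-shuffles:
5 → 10 → 20 → 5
It first returns after 3 out-shuffles.

3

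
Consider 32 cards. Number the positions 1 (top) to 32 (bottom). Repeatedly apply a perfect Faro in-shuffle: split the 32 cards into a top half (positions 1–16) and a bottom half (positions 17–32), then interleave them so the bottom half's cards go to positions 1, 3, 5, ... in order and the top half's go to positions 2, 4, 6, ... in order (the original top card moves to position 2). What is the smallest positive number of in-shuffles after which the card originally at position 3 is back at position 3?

10

Follow position 3 under repeated in-shuffles:
3 → 6 → 12 → 24 → 15 → 30 → 27 → 21 → 9 → 18 → 3
It first returns after 10 in-shuffles.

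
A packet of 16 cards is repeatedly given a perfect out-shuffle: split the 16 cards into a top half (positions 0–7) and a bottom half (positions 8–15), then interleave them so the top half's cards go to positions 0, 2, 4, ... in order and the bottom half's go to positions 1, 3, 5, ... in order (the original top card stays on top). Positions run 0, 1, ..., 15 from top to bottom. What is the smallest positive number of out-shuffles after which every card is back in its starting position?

The out-shuffle permutes the 16 positions with cycle lengths [1, 1, 2, 4, 4, 4].
Every card is home exactly when every cycle has completed a whole number of laps, i.e. after lcm(1, 2, 4) = 4 out-shuffles.

4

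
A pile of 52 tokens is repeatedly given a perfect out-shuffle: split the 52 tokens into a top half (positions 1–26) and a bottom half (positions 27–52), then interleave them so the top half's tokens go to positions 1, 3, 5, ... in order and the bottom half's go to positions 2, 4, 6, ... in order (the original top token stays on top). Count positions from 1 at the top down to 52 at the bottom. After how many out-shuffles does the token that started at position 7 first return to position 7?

8

Follow position 7 under repeated out-shuffles:
7 → 13 → 25 → 49 → 46 → 40 → 28 → 4 → 7
It first returns after 8 out-shuffles.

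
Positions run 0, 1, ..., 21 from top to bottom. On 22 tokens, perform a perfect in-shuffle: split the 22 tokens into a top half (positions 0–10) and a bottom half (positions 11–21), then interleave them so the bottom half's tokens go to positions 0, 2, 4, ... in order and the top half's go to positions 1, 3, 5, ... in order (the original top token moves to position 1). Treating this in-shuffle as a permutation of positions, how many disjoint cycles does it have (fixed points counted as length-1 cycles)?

Trace each unvisited position around until it returns:
(0 1 3 7 15 8 ... len 11) (4 9 19 16 10 21 ... len 11)
2 cycles in total.

2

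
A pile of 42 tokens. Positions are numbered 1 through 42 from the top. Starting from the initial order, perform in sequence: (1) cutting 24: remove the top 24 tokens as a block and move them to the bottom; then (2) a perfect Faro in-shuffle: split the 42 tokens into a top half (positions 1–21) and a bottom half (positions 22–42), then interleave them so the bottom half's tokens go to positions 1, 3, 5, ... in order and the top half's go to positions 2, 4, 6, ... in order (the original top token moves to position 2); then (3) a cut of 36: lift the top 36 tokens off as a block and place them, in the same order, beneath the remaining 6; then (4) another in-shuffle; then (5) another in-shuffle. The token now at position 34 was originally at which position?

Undo the operations in reverse order, starting from position 34:
  undo op 5 (in-shuffle, from top half): 34 ← 17
  undo op 4 (in-shuffle, from bottom half): 17 ← 30
  undo op 3 (cut 36): 30 ← 24
  undo op 2 (in-shuffle, from top half): 24 ← 12
  undo op 1 (cut 24): 12 ← 36
So the token at position 34 came from original position 36.

36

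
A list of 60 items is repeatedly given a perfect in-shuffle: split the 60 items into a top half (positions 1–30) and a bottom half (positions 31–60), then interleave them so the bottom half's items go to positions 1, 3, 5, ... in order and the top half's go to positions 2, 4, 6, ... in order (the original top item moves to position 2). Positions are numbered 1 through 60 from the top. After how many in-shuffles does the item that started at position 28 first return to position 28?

60

Follow position 28 under repeated in-shuffles:
28 → 56 → 51 → 41 → 21 → 42 → 23 → 46 → ... → 28 (length 60)
It first returns after 60 in-shuffles.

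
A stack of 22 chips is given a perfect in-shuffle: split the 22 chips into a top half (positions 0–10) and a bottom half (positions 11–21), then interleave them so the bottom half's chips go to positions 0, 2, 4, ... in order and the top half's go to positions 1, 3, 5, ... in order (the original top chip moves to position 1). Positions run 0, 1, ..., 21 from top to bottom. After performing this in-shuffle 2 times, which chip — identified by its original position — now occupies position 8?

Work backwards from position 8, undoing one in-shuffle at a time:
8 ← 15 ← 7
So the chip now at position 8 started at position 7.

7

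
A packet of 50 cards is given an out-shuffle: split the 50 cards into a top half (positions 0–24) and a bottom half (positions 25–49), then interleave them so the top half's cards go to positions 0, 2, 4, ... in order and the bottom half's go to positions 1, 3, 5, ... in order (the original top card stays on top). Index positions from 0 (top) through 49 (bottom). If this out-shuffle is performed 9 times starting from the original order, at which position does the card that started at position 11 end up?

46

Track the card's position through each out-shuffle:
11 → 22 → 44 → 39 → 29 → 9 → 18 → 36 → 23 → 46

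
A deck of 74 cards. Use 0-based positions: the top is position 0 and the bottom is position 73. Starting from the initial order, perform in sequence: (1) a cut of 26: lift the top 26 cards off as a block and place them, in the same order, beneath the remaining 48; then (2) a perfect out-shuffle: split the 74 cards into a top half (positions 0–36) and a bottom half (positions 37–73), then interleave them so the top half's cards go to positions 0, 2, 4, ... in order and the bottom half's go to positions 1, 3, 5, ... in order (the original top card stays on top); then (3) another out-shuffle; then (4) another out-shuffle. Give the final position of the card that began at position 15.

66

Track the card from position 15 forward through each operation:
  after op 1 (cut 26): 15 → 63
  after op 2 (out-shuffle): 63 → 53
  after op 3 (out-shuffle): 53 → 33
  after op 4 (out-shuffle): 33 → 66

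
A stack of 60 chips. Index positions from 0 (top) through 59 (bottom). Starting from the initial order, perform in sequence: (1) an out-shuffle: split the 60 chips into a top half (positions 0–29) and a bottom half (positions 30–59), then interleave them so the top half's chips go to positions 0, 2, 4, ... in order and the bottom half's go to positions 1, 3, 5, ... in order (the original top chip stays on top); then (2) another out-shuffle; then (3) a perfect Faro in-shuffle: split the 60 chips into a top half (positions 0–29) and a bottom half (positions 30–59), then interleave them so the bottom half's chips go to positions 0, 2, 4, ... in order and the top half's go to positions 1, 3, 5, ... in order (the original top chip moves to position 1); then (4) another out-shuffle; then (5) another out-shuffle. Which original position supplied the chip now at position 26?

12

Undo the operations in reverse order, starting from position 26:
  undo op 5 (out-shuffle, from top half): 26 ← 13
  undo op 4 (out-shuffle, from bottom half): 13 ← 36
  undo op 3 (in-shuffle, from bottom half): 36 ← 48
  undo op 2 (out-shuffle, from top half): 48 ← 24
  undo op 1 (out-shuffle, from top half): 24 ← 12
So the chip at position 26 came from original position 12.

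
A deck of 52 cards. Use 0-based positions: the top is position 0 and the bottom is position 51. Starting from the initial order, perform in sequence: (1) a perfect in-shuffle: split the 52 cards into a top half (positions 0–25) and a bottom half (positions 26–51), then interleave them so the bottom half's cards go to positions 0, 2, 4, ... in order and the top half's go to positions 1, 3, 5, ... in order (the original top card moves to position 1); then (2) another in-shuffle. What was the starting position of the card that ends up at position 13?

29

Undo the operations in reverse order, starting from position 13:
  undo op 2 (in-shuffle, from top half): 13 ← 6
  undo op 1 (in-shuffle, from bottom half): 6 ← 29
So the card at position 13 came from original position 29.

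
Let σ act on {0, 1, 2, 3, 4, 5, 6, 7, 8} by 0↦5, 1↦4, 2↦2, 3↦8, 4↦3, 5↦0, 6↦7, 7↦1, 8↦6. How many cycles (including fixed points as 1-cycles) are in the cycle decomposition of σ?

Cycle decomposition: (0 5) (1 4 3 8 6 7) (2).
3 cycles.

3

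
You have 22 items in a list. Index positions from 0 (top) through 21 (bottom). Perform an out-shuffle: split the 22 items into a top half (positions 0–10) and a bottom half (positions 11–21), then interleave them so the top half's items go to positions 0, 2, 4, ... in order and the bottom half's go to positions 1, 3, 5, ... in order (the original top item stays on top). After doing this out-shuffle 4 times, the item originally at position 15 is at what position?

9

Track the item's position through each out-shuffle:
15 → 9 → 18 → 15 → 9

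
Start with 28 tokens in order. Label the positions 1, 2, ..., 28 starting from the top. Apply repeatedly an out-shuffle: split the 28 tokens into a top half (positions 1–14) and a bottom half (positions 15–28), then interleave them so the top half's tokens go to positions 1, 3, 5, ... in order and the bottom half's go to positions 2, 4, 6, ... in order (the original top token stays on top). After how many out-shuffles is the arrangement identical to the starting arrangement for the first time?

18

The out-shuffle permutes the 28 positions with cycle lengths [1, 1, 2, 6, 18].
Every token is home exactly when every cycle has completed a whole number of laps, i.e. after lcm(1, 2, 6, 18) = 18 out-shuffles.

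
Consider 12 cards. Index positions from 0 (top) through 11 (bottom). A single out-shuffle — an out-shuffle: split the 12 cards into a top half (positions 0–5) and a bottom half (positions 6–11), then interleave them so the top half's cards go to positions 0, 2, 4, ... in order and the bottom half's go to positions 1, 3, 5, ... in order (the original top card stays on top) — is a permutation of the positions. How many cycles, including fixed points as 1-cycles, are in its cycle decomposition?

Trace each unvisited position around until it returns:
(0) (1 2 4 8 5 10 9 7 3 6) (11)
3 cycles in total.

3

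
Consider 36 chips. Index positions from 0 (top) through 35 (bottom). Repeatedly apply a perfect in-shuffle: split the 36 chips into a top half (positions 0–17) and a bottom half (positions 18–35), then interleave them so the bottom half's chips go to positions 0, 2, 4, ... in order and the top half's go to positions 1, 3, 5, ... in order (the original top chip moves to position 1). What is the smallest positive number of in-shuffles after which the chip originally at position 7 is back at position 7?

Follow position 7 under repeated in-shuffles:
7 → 15 → 31 → 26 → 16 → 33 → 30 → 24 → ... → 7 (length 36)
It first returns after 36 in-shuffles.

36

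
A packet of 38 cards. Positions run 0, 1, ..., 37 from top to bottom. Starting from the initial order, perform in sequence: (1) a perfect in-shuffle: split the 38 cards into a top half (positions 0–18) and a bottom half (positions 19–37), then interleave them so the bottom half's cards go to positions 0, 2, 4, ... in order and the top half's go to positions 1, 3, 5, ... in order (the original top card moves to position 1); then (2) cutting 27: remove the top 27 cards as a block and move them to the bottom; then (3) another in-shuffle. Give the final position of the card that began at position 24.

4

Track the card from position 24 forward through each operation:
  after op 1 (in-shuffle): 24 → 10
  after op 2 (cut 27): 10 → 21
  after op 3 (in-shuffle): 21 → 4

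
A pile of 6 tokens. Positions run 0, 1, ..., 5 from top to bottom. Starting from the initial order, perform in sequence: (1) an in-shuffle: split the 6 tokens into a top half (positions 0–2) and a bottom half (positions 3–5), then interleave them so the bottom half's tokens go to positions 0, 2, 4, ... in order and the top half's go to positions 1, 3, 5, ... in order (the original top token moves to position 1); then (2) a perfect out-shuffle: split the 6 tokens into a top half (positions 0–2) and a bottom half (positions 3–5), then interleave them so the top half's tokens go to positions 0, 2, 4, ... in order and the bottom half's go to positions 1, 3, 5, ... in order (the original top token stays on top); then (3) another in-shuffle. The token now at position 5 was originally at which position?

Undo the operations in reverse order, starting from position 5:
  undo op 3 (in-shuffle, from top half): 5 ← 2
  undo op 2 (out-shuffle, from top half): 2 ← 1
  undo op 1 (in-shuffle, from top half): 1 ← 0
So the token at position 5 came from original position 0.

0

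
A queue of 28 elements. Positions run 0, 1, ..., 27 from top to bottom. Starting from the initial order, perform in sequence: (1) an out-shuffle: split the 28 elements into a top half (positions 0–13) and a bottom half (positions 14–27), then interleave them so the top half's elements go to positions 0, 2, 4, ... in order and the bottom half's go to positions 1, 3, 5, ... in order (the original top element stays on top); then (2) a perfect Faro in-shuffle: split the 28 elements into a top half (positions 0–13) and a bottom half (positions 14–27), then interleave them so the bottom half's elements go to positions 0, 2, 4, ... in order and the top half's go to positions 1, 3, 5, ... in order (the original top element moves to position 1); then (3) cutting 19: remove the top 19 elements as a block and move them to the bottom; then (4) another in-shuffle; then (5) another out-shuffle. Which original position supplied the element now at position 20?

Undo the operations in reverse order, starting from position 20:
  undo op 5 (out-shuffle, from top half): 20 ← 10
  undo op 4 (in-shuffle, from bottom half): 10 ← 19
  undo op 3 (cut 19): 19 ← 10
  undo op 2 (in-shuffle, from bottom half): 10 ← 19
  undo op 1 (out-shuffle, from bottom half): 19 ← 23
So the element at position 20 came from original position 23.

23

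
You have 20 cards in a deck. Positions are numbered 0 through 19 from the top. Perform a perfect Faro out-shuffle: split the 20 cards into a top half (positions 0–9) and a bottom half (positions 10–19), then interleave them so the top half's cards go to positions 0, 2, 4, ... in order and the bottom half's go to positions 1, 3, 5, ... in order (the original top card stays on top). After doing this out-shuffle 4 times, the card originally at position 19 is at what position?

Position 19 is a fixed point of every out-shuffle, so the card never moves.

19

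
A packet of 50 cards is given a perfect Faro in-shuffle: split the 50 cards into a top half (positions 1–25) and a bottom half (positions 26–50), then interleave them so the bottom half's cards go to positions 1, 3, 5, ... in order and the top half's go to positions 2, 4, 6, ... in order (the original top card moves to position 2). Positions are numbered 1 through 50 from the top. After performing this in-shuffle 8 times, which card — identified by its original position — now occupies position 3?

Work backwards from position 3, undoing one in-shuffle at a time:
3 ← 27 ← 39 ← 45 ← 48 ← 24 ← 12 ← 6 ← 3
So the card now at position 3 started at position 3.

3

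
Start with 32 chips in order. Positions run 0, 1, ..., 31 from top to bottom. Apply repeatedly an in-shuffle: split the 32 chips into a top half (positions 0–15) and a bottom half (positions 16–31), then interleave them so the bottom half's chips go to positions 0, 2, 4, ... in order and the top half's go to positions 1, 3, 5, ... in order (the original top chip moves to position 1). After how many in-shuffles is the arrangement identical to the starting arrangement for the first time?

The in-shuffle permutes the 32 positions with cycle lengths [2, 10, 10, 10].
Every chip is home exactly when every cycle has completed a whole number of laps, i.e. after lcm(2, 10) = 10 in-shuffles.

10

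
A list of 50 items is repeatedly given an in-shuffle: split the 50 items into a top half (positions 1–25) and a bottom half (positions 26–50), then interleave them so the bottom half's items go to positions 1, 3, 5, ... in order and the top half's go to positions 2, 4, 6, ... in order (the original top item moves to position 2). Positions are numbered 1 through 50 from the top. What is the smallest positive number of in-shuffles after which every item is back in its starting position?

8

The in-shuffle permutes the 50 positions with cycle lengths [2, 8, 8, 8, 8, 8, 8].
Every item is home exactly when every cycle has completed a whole number of laps, i.e. after lcm(2, 8) = 8 in-shuffles.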